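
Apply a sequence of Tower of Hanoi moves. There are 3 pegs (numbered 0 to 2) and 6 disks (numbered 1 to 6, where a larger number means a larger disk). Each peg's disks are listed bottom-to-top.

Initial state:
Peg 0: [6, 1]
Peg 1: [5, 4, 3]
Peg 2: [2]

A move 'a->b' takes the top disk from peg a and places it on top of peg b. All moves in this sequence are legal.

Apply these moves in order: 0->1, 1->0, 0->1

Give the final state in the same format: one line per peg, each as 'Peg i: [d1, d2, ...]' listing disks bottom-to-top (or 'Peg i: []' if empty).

After move 1 (0->1):
Peg 0: [6]
Peg 1: [5, 4, 3, 1]
Peg 2: [2]

After move 2 (1->0):
Peg 0: [6, 1]
Peg 1: [5, 4, 3]
Peg 2: [2]

After move 3 (0->1):
Peg 0: [6]
Peg 1: [5, 4, 3, 1]
Peg 2: [2]

Answer: Peg 0: [6]
Peg 1: [5, 4, 3, 1]
Peg 2: [2]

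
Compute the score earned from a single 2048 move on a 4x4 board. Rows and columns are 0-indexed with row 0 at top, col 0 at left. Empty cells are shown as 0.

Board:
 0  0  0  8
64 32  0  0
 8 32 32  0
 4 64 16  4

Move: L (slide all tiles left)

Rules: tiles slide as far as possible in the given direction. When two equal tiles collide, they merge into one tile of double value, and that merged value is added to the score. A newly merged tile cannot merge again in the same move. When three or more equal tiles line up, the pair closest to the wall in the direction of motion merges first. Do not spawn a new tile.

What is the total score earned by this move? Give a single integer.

Slide left:
row 0: [0, 0, 0, 8] -> [8, 0, 0, 0]  score +0 (running 0)
row 1: [64, 32, 0, 0] -> [64, 32, 0, 0]  score +0 (running 0)
row 2: [8, 32, 32, 0] -> [8, 64, 0, 0]  score +64 (running 64)
row 3: [4, 64, 16, 4] -> [4, 64, 16, 4]  score +0 (running 64)
Board after move:
 8  0  0  0
64 32  0  0
 8 64  0  0
 4 64 16  4

Answer: 64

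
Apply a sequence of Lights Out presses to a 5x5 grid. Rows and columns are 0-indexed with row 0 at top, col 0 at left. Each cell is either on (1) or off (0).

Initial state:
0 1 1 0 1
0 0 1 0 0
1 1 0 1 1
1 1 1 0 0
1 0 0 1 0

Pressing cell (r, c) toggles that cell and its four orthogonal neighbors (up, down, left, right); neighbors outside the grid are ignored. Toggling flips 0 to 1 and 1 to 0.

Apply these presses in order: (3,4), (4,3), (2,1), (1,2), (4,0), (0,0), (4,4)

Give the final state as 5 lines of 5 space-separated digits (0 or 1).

After press 1 at (3,4):
0 1 1 0 1
0 0 1 0 0
1 1 0 1 0
1 1 1 1 1
1 0 0 1 1

After press 2 at (4,3):
0 1 1 0 1
0 0 1 0 0
1 1 0 1 0
1 1 1 0 1
1 0 1 0 0

After press 3 at (2,1):
0 1 1 0 1
0 1 1 0 0
0 0 1 1 0
1 0 1 0 1
1 0 1 0 0

After press 4 at (1,2):
0 1 0 0 1
0 0 0 1 0
0 0 0 1 0
1 0 1 0 1
1 0 1 0 0

After press 5 at (4,0):
0 1 0 0 1
0 0 0 1 0
0 0 0 1 0
0 0 1 0 1
0 1 1 0 0

After press 6 at (0,0):
1 0 0 0 1
1 0 0 1 0
0 0 0 1 0
0 0 1 0 1
0 1 1 0 0

After press 7 at (4,4):
1 0 0 0 1
1 0 0 1 0
0 0 0 1 0
0 0 1 0 0
0 1 1 1 1

Answer: 1 0 0 0 1
1 0 0 1 0
0 0 0 1 0
0 0 1 0 0
0 1 1 1 1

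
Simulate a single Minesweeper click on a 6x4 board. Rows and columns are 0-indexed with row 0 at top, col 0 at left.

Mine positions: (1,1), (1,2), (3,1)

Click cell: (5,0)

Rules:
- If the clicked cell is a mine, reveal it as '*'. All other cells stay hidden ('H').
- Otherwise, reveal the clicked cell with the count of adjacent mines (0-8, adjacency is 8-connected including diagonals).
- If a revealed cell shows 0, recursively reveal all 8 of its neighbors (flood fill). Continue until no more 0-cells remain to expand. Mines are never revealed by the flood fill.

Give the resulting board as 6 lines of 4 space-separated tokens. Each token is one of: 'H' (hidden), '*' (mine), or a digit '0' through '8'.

H H H H
H H H H
H H 3 1
H H 1 0
1 1 1 0
0 0 0 0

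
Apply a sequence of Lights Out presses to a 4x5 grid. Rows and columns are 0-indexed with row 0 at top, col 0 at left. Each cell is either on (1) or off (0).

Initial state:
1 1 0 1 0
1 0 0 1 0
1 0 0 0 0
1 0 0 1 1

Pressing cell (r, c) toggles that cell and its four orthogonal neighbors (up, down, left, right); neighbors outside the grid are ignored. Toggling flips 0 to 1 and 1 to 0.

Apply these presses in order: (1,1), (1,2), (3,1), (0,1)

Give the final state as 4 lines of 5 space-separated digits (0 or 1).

After press 1 at (1,1):
1 0 0 1 0
0 1 1 1 0
1 1 0 0 0
1 0 0 1 1

After press 2 at (1,2):
1 0 1 1 0
0 0 0 0 0
1 1 1 0 0
1 0 0 1 1

After press 3 at (3,1):
1 0 1 1 0
0 0 0 0 0
1 0 1 0 0
0 1 1 1 1

After press 4 at (0,1):
0 1 0 1 0
0 1 0 0 0
1 0 1 0 0
0 1 1 1 1

Answer: 0 1 0 1 0
0 1 0 0 0
1 0 1 0 0
0 1 1 1 1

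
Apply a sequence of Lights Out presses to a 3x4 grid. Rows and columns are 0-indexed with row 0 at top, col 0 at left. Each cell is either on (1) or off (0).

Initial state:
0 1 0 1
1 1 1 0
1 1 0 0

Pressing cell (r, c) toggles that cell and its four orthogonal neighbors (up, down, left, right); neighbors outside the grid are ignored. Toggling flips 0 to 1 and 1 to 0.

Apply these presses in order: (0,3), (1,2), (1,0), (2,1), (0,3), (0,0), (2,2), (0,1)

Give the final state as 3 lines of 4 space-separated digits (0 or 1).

After press 1 at (0,3):
0 1 1 0
1 1 1 1
1 1 0 0

After press 2 at (1,2):
0 1 0 0
1 0 0 0
1 1 1 0

After press 3 at (1,0):
1 1 0 0
0 1 0 0
0 1 1 0

After press 4 at (2,1):
1 1 0 0
0 0 0 0
1 0 0 0

After press 5 at (0,3):
1 1 1 1
0 0 0 1
1 0 0 0

After press 6 at (0,0):
0 0 1 1
1 0 0 1
1 0 0 0

After press 7 at (2,2):
0 0 1 1
1 0 1 1
1 1 1 1

After press 8 at (0,1):
1 1 0 1
1 1 1 1
1 1 1 1

Answer: 1 1 0 1
1 1 1 1
1 1 1 1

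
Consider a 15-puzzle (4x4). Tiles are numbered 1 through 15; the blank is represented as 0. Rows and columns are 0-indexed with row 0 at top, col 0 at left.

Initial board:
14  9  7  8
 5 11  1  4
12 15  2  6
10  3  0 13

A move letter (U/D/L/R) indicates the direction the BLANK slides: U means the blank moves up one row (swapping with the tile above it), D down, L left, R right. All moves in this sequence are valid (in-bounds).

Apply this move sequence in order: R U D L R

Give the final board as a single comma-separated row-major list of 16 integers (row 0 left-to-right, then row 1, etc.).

After move 1 (R):
14  9  7  8
 5 11  1  4
12 15  2  6
10  3 13  0

After move 2 (U):
14  9  7  8
 5 11  1  4
12 15  2  0
10  3 13  6

After move 3 (D):
14  9  7  8
 5 11  1  4
12 15  2  6
10  3 13  0

After move 4 (L):
14  9  7  8
 5 11  1  4
12 15  2  6
10  3  0 13

After move 5 (R):
14  9  7  8
 5 11  1  4
12 15  2  6
10  3 13  0

Answer: 14, 9, 7, 8, 5, 11, 1, 4, 12, 15, 2, 6, 10, 3, 13, 0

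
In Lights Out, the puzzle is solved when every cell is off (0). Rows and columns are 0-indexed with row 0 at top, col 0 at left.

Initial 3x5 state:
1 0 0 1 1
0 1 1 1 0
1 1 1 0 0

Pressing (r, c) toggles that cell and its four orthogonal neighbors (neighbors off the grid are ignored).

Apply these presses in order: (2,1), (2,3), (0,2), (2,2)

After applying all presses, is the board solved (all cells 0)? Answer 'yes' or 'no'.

Answer: no

Derivation:
After press 1 at (2,1):
1 0 0 1 1
0 0 1 1 0
0 0 0 0 0

After press 2 at (2,3):
1 0 0 1 1
0 0 1 0 0
0 0 1 1 1

After press 3 at (0,2):
1 1 1 0 1
0 0 0 0 0
0 0 1 1 1

After press 4 at (2,2):
1 1 1 0 1
0 0 1 0 0
0 1 0 0 1

Lights still on: 7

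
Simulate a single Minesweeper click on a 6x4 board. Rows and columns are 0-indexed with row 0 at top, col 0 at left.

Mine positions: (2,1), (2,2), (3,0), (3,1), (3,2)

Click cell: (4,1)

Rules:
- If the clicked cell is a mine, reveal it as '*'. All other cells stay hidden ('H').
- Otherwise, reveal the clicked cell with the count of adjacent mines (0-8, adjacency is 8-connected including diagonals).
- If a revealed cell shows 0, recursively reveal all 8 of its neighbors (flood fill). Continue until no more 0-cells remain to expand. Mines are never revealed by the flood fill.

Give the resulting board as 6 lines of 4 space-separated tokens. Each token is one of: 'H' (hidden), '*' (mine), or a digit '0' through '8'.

H H H H
H H H H
H H H H
H H H H
H 3 H H
H H H H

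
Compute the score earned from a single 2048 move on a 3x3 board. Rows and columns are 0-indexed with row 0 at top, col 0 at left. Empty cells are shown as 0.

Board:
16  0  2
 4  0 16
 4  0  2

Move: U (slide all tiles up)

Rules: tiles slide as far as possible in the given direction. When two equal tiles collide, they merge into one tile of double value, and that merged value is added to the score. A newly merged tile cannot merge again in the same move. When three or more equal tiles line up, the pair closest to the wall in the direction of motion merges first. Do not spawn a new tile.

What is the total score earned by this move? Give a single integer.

Answer: 8

Derivation:
Slide up:
col 0: [16, 4, 4] -> [16, 8, 0]  score +8 (running 8)
col 1: [0, 0, 0] -> [0, 0, 0]  score +0 (running 8)
col 2: [2, 16, 2] -> [2, 16, 2]  score +0 (running 8)
Board after move:
16  0  2
 8  0 16
 0  0  2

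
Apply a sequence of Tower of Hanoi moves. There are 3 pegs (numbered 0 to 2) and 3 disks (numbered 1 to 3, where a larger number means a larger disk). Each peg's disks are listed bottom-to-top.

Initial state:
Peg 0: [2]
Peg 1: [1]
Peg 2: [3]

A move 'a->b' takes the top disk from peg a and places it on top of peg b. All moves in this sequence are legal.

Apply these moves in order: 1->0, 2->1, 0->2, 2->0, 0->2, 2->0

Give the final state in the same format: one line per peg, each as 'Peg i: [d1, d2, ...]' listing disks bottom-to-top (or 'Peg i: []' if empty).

Answer: Peg 0: [2, 1]
Peg 1: [3]
Peg 2: []

Derivation:
After move 1 (1->0):
Peg 0: [2, 1]
Peg 1: []
Peg 2: [3]

After move 2 (2->1):
Peg 0: [2, 1]
Peg 1: [3]
Peg 2: []

After move 3 (0->2):
Peg 0: [2]
Peg 1: [3]
Peg 2: [1]

After move 4 (2->0):
Peg 0: [2, 1]
Peg 1: [3]
Peg 2: []

After move 5 (0->2):
Peg 0: [2]
Peg 1: [3]
Peg 2: [1]

After move 6 (2->0):
Peg 0: [2, 1]
Peg 1: [3]
Peg 2: []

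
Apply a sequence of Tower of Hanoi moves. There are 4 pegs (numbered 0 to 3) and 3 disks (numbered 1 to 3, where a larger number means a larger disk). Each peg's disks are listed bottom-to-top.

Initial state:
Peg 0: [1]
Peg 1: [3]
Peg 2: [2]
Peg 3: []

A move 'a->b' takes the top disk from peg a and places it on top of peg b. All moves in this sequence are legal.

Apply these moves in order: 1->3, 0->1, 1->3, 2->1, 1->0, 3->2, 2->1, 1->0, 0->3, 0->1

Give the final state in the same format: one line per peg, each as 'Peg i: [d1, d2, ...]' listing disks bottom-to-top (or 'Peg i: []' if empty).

Answer: Peg 0: []
Peg 1: [2]
Peg 2: []
Peg 3: [3, 1]

Derivation:
After move 1 (1->3):
Peg 0: [1]
Peg 1: []
Peg 2: [2]
Peg 3: [3]

After move 2 (0->1):
Peg 0: []
Peg 1: [1]
Peg 2: [2]
Peg 3: [3]

After move 3 (1->3):
Peg 0: []
Peg 1: []
Peg 2: [2]
Peg 3: [3, 1]

After move 4 (2->1):
Peg 0: []
Peg 1: [2]
Peg 2: []
Peg 3: [3, 1]

After move 5 (1->0):
Peg 0: [2]
Peg 1: []
Peg 2: []
Peg 3: [3, 1]

After move 6 (3->2):
Peg 0: [2]
Peg 1: []
Peg 2: [1]
Peg 3: [3]

After move 7 (2->1):
Peg 0: [2]
Peg 1: [1]
Peg 2: []
Peg 3: [3]

After move 8 (1->0):
Peg 0: [2, 1]
Peg 1: []
Peg 2: []
Peg 3: [3]

After move 9 (0->3):
Peg 0: [2]
Peg 1: []
Peg 2: []
Peg 3: [3, 1]

After move 10 (0->1):
Peg 0: []
Peg 1: [2]
Peg 2: []
Peg 3: [3, 1]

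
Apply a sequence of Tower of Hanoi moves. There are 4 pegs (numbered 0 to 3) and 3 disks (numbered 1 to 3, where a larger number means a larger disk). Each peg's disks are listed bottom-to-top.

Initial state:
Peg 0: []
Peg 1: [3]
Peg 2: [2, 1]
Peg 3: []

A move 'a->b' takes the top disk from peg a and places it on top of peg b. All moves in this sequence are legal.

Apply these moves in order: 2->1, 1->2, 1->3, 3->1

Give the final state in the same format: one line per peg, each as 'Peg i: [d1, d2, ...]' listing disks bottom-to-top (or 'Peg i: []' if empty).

After move 1 (2->1):
Peg 0: []
Peg 1: [3, 1]
Peg 2: [2]
Peg 3: []

After move 2 (1->2):
Peg 0: []
Peg 1: [3]
Peg 2: [2, 1]
Peg 3: []

After move 3 (1->3):
Peg 0: []
Peg 1: []
Peg 2: [2, 1]
Peg 3: [3]

After move 4 (3->1):
Peg 0: []
Peg 1: [3]
Peg 2: [2, 1]
Peg 3: []

Answer: Peg 0: []
Peg 1: [3]
Peg 2: [2, 1]
Peg 3: []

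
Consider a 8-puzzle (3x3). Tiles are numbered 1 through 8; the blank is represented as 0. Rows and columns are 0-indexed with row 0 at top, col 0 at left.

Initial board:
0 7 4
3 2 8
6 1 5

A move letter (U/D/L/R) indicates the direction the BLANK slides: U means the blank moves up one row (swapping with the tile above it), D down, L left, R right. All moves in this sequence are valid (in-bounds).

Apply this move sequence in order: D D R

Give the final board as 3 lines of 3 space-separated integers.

Answer: 3 7 4
6 2 8
1 0 5

Derivation:
After move 1 (D):
3 7 4
0 2 8
6 1 5

After move 2 (D):
3 7 4
6 2 8
0 1 5

After move 3 (R):
3 7 4
6 2 8
1 0 5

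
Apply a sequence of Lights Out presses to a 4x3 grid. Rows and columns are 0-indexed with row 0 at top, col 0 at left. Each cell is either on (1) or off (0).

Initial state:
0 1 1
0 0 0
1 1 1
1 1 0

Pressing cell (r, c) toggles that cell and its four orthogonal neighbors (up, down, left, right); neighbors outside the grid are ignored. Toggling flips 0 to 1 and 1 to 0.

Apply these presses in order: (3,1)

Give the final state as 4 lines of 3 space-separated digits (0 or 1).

After press 1 at (3,1):
0 1 1
0 0 0
1 0 1
0 0 1

Answer: 0 1 1
0 0 0
1 0 1
0 0 1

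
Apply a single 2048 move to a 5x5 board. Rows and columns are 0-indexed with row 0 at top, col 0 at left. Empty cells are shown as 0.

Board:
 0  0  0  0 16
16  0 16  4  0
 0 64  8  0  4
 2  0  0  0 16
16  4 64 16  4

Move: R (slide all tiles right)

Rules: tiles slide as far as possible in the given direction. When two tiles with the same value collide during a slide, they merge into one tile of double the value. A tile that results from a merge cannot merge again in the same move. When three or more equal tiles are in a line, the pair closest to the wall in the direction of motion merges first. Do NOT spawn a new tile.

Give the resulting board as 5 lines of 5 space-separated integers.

Slide right:
row 0: [0, 0, 0, 0, 16] -> [0, 0, 0, 0, 16]
row 1: [16, 0, 16, 4, 0] -> [0, 0, 0, 32, 4]
row 2: [0, 64, 8, 0, 4] -> [0, 0, 64, 8, 4]
row 3: [2, 0, 0, 0, 16] -> [0, 0, 0, 2, 16]
row 4: [16, 4, 64, 16, 4] -> [16, 4, 64, 16, 4]

Answer:  0  0  0  0 16
 0  0  0 32  4
 0  0 64  8  4
 0  0  0  2 16
16  4 64 16  4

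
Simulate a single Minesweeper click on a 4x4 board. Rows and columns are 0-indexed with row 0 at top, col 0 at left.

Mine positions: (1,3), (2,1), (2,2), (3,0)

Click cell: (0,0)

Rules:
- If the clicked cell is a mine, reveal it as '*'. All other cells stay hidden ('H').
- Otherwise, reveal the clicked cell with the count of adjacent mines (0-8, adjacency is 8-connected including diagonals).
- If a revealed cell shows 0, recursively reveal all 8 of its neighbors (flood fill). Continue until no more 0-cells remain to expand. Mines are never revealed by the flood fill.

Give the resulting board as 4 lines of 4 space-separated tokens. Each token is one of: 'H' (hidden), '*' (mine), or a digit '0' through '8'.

0 0 1 H
1 2 3 H
H H H H
H H H H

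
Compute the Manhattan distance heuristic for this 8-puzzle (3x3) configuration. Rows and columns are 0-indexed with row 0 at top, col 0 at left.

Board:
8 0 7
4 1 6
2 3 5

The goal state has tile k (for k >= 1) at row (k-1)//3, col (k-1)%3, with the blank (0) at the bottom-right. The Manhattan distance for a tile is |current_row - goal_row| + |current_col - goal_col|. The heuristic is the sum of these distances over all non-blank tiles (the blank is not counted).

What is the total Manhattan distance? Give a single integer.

Tile 8: (0,0)->(2,1) = 3
Tile 7: (0,2)->(2,0) = 4
Tile 4: (1,0)->(1,0) = 0
Tile 1: (1,1)->(0,0) = 2
Tile 6: (1,2)->(1,2) = 0
Tile 2: (2,0)->(0,1) = 3
Tile 3: (2,1)->(0,2) = 3
Tile 5: (2,2)->(1,1) = 2
Sum: 3 + 4 + 0 + 2 + 0 + 3 + 3 + 2 = 17

Answer: 17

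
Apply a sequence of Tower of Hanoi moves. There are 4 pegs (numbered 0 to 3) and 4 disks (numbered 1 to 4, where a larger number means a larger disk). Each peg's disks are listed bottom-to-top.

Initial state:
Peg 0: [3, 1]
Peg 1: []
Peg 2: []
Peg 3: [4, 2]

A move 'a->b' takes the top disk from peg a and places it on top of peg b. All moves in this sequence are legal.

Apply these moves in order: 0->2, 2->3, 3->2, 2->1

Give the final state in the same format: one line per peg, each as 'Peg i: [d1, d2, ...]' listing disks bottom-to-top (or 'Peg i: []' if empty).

After move 1 (0->2):
Peg 0: [3]
Peg 1: []
Peg 2: [1]
Peg 3: [4, 2]

After move 2 (2->3):
Peg 0: [3]
Peg 1: []
Peg 2: []
Peg 3: [4, 2, 1]

After move 3 (3->2):
Peg 0: [3]
Peg 1: []
Peg 2: [1]
Peg 3: [4, 2]

After move 4 (2->1):
Peg 0: [3]
Peg 1: [1]
Peg 2: []
Peg 3: [4, 2]

Answer: Peg 0: [3]
Peg 1: [1]
Peg 2: []
Peg 3: [4, 2]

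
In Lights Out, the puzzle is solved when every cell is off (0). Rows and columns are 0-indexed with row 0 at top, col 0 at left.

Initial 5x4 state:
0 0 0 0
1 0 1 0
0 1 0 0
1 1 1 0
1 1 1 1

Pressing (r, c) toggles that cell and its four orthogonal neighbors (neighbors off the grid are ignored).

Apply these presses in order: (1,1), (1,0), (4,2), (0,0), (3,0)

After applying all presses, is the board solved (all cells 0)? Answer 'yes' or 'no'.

Answer: yes

Derivation:
After press 1 at (1,1):
0 1 0 0
0 1 0 0
0 0 0 0
1 1 1 0
1 1 1 1

After press 2 at (1,0):
1 1 0 0
1 0 0 0
1 0 0 0
1 1 1 0
1 1 1 1

After press 3 at (4,2):
1 1 0 0
1 0 0 0
1 0 0 0
1 1 0 0
1 0 0 0

After press 4 at (0,0):
0 0 0 0
0 0 0 0
1 0 0 0
1 1 0 0
1 0 0 0

After press 5 at (3,0):
0 0 0 0
0 0 0 0
0 0 0 0
0 0 0 0
0 0 0 0

Lights still on: 0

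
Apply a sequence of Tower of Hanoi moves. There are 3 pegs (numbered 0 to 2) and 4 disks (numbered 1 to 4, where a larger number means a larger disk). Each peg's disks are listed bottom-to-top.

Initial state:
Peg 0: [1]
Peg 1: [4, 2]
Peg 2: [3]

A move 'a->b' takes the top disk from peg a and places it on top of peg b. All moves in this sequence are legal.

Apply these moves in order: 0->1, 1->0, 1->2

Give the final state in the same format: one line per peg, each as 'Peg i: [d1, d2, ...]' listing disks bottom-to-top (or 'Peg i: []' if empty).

After move 1 (0->1):
Peg 0: []
Peg 1: [4, 2, 1]
Peg 2: [3]

After move 2 (1->0):
Peg 0: [1]
Peg 1: [4, 2]
Peg 2: [3]

After move 3 (1->2):
Peg 0: [1]
Peg 1: [4]
Peg 2: [3, 2]

Answer: Peg 0: [1]
Peg 1: [4]
Peg 2: [3, 2]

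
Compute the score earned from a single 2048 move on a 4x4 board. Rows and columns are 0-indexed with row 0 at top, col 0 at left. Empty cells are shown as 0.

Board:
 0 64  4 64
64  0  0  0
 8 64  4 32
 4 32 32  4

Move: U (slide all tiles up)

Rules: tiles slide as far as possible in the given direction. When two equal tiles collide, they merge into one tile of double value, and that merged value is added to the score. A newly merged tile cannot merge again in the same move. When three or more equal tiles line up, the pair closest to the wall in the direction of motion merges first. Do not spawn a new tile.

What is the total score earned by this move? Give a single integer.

Slide up:
col 0: [0, 64, 8, 4] -> [64, 8, 4, 0]  score +0 (running 0)
col 1: [64, 0, 64, 32] -> [128, 32, 0, 0]  score +128 (running 128)
col 2: [4, 0, 4, 32] -> [8, 32, 0, 0]  score +8 (running 136)
col 3: [64, 0, 32, 4] -> [64, 32, 4, 0]  score +0 (running 136)
Board after move:
 64 128   8  64
  8  32  32  32
  4   0   0   4
  0   0   0   0

Answer: 136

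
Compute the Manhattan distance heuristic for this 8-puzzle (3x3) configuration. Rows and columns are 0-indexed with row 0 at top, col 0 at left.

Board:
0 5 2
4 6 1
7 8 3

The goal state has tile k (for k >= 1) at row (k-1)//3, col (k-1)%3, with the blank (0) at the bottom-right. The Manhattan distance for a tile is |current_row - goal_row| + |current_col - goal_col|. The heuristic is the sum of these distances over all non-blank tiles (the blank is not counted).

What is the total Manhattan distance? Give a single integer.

Tile 5: at (0,1), goal (1,1), distance |0-1|+|1-1| = 1
Tile 2: at (0,2), goal (0,1), distance |0-0|+|2-1| = 1
Tile 4: at (1,0), goal (1,0), distance |1-1|+|0-0| = 0
Tile 6: at (1,1), goal (1,2), distance |1-1|+|1-2| = 1
Tile 1: at (1,2), goal (0,0), distance |1-0|+|2-0| = 3
Tile 7: at (2,0), goal (2,0), distance |2-2|+|0-0| = 0
Tile 8: at (2,1), goal (2,1), distance |2-2|+|1-1| = 0
Tile 3: at (2,2), goal (0,2), distance |2-0|+|2-2| = 2
Sum: 1 + 1 + 0 + 1 + 3 + 0 + 0 + 2 = 8

Answer: 8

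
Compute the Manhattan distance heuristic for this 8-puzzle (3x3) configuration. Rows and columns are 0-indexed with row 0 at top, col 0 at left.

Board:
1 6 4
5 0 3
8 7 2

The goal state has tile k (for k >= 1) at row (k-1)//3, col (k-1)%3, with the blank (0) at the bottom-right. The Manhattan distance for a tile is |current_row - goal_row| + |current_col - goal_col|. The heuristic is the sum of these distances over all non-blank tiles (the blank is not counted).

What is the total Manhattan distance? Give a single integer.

Answer: 12

Derivation:
Tile 1: (0,0)->(0,0) = 0
Tile 6: (0,1)->(1,2) = 2
Tile 4: (0,2)->(1,0) = 3
Tile 5: (1,0)->(1,1) = 1
Tile 3: (1,2)->(0,2) = 1
Tile 8: (2,0)->(2,1) = 1
Tile 7: (2,1)->(2,0) = 1
Tile 2: (2,2)->(0,1) = 3
Sum: 0 + 2 + 3 + 1 + 1 + 1 + 1 + 3 = 12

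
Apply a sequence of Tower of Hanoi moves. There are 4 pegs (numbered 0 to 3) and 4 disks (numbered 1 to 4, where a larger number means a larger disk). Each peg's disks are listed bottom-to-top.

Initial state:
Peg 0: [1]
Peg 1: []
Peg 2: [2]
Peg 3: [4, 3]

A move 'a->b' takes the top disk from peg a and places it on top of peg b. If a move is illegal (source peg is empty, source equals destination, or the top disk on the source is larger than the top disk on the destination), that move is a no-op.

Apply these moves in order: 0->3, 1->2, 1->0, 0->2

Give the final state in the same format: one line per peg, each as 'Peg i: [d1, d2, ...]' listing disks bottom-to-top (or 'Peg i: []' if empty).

After move 1 (0->3):
Peg 0: []
Peg 1: []
Peg 2: [2]
Peg 3: [4, 3, 1]

After move 2 (1->2):
Peg 0: []
Peg 1: []
Peg 2: [2]
Peg 3: [4, 3, 1]

After move 3 (1->0):
Peg 0: []
Peg 1: []
Peg 2: [2]
Peg 3: [4, 3, 1]

After move 4 (0->2):
Peg 0: []
Peg 1: []
Peg 2: [2]
Peg 3: [4, 3, 1]

Answer: Peg 0: []
Peg 1: []
Peg 2: [2]
Peg 3: [4, 3, 1]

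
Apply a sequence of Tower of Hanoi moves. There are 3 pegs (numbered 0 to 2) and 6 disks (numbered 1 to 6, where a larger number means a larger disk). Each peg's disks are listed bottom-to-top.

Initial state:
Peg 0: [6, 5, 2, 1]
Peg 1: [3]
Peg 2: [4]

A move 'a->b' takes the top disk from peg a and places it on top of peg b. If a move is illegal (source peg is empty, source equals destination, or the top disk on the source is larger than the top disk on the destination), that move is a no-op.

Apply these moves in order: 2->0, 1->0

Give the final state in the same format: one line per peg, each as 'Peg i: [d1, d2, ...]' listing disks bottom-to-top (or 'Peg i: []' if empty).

After move 1 (2->0):
Peg 0: [6, 5, 2, 1]
Peg 1: [3]
Peg 2: [4]

After move 2 (1->0):
Peg 0: [6, 5, 2, 1]
Peg 1: [3]
Peg 2: [4]

Answer: Peg 0: [6, 5, 2, 1]
Peg 1: [3]
Peg 2: [4]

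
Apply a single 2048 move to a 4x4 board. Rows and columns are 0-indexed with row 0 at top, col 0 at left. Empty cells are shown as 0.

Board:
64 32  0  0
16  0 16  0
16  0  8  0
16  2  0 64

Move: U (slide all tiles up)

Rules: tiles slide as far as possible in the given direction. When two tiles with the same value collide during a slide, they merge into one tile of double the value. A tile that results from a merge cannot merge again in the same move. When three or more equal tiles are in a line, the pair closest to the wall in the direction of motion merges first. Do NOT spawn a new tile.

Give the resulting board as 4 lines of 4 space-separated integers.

Slide up:
col 0: [64, 16, 16, 16] -> [64, 32, 16, 0]
col 1: [32, 0, 0, 2] -> [32, 2, 0, 0]
col 2: [0, 16, 8, 0] -> [16, 8, 0, 0]
col 3: [0, 0, 0, 64] -> [64, 0, 0, 0]

Answer: 64 32 16 64
32  2  8  0
16  0  0  0
 0  0  0  0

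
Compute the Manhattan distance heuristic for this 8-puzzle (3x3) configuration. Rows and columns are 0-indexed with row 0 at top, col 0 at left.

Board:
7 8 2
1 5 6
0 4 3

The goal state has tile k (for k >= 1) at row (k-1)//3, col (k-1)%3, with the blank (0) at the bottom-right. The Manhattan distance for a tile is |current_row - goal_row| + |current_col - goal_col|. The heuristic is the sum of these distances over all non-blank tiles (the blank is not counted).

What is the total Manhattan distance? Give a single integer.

Answer: 10

Derivation:
Tile 7: at (0,0), goal (2,0), distance |0-2|+|0-0| = 2
Tile 8: at (0,1), goal (2,1), distance |0-2|+|1-1| = 2
Tile 2: at (0,2), goal (0,1), distance |0-0|+|2-1| = 1
Tile 1: at (1,0), goal (0,0), distance |1-0|+|0-0| = 1
Tile 5: at (1,1), goal (1,1), distance |1-1|+|1-1| = 0
Tile 6: at (1,2), goal (1,2), distance |1-1|+|2-2| = 0
Tile 4: at (2,1), goal (1,0), distance |2-1|+|1-0| = 2
Tile 3: at (2,2), goal (0,2), distance |2-0|+|2-2| = 2
Sum: 2 + 2 + 1 + 1 + 0 + 0 + 2 + 2 = 10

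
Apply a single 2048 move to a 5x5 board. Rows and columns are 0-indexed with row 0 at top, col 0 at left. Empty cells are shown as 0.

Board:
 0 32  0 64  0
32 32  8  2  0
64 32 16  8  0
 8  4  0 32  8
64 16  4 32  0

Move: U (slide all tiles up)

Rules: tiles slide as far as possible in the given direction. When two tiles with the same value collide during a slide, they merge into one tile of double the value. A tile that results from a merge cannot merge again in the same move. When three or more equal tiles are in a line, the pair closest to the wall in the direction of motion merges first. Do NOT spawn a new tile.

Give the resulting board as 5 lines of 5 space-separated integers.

Answer: 32 64  8 64  8
64 32 16  2  0
 8  4  4  8  0
64 16  0 64  0
 0  0  0  0  0

Derivation:
Slide up:
col 0: [0, 32, 64, 8, 64] -> [32, 64, 8, 64, 0]
col 1: [32, 32, 32, 4, 16] -> [64, 32, 4, 16, 0]
col 2: [0, 8, 16, 0, 4] -> [8, 16, 4, 0, 0]
col 3: [64, 2, 8, 32, 32] -> [64, 2, 8, 64, 0]
col 4: [0, 0, 0, 8, 0] -> [8, 0, 0, 0, 0]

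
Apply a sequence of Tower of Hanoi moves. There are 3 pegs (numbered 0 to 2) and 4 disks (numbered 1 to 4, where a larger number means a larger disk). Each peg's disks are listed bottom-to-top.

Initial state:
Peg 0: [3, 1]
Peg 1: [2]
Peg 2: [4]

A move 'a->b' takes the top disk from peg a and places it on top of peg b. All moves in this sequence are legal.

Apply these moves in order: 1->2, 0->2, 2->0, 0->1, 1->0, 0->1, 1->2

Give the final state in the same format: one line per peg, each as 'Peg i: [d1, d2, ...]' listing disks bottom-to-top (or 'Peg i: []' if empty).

Answer: Peg 0: [3]
Peg 1: []
Peg 2: [4, 2, 1]

Derivation:
After move 1 (1->2):
Peg 0: [3, 1]
Peg 1: []
Peg 2: [4, 2]

After move 2 (0->2):
Peg 0: [3]
Peg 1: []
Peg 2: [4, 2, 1]

After move 3 (2->0):
Peg 0: [3, 1]
Peg 1: []
Peg 2: [4, 2]

After move 4 (0->1):
Peg 0: [3]
Peg 1: [1]
Peg 2: [4, 2]

After move 5 (1->0):
Peg 0: [3, 1]
Peg 1: []
Peg 2: [4, 2]

After move 6 (0->1):
Peg 0: [3]
Peg 1: [1]
Peg 2: [4, 2]

After move 7 (1->2):
Peg 0: [3]
Peg 1: []
Peg 2: [4, 2, 1]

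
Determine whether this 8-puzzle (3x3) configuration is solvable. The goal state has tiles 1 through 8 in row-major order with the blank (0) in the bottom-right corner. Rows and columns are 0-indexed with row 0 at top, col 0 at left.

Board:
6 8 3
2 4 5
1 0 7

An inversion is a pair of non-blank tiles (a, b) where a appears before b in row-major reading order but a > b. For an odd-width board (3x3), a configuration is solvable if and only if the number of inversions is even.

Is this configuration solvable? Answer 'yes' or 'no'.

Answer: yes

Derivation:
Inversions (pairs i<j in row-major order where tile[i] > tile[j] > 0): 16
16 is even, so the puzzle is solvable.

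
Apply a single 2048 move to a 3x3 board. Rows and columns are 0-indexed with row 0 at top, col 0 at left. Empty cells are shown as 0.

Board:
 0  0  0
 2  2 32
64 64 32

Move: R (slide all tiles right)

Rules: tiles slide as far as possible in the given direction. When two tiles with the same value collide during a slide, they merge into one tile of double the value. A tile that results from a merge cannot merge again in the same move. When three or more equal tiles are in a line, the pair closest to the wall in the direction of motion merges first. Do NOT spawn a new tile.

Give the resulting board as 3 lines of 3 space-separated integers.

Slide right:
row 0: [0, 0, 0] -> [0, 0, 0]
row 1: [2, 2, 32] -> [0, 4, 32]
row 2: [64, 64, 32] -> [0, 128, 32]

Answer:   0   0   0
  0   4  32
  0 128  32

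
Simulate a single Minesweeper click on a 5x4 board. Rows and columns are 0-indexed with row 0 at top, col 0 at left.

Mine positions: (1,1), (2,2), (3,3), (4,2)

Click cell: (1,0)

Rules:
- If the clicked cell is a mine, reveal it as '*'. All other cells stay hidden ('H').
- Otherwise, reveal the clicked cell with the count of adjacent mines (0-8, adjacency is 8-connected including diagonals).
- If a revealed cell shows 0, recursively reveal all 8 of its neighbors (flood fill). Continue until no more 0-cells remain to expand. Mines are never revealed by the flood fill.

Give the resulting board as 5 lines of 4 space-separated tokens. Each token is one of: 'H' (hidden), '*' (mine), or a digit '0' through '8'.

H H H H
1 H H H
H H H H
H H H H
H H H H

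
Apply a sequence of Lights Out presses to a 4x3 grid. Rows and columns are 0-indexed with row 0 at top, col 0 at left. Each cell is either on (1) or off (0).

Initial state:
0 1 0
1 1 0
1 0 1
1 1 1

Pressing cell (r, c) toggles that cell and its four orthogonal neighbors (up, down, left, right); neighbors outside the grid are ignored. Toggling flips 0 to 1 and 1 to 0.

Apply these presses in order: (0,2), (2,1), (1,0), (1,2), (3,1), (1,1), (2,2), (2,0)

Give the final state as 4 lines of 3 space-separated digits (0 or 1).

After press 1 at (0,2):
0 0 1
1 1 1
1 0 1
1 1 1

After press 2 at (2,1):
0 0 1
1 0 1
0 1 0
1 0 1

After press 3 at (1,0):
1 0 1
0 1 1
1 1 0
1 0 1

After press 4 at (1,2):
1 0 0
0 0 0
1 1 1
1 0 1

After press 5 at (3,1):
1 0 0
0 0 0
1 0 1
0 1 0

After press 6 at (1,1):
1 1 0
1 1 1
1 1 1
0 1 0

After press 7 at (2,2):
1 1 0
1 1 0
1 0 0
0 1 1

After press 8 at (2,0):
1 1 0
0 1 0
0 1 0
1 1 1

Answer: 1 1 0
0 1 0
0 1 0
1 1 1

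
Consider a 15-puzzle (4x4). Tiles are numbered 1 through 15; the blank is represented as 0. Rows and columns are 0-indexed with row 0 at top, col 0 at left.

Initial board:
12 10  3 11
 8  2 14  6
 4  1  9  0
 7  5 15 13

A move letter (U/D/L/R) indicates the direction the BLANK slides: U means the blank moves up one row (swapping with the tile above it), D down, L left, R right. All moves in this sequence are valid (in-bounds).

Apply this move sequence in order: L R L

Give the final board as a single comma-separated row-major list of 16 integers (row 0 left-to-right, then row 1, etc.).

Answer: 12, 10, 3, 11, 8, 2, 14, 6, 4, 1, 0, 9, 7, 5, 15, 13

Derivation:
After move 1 (L):
12 10  3 11
 8  2 14  6
 4  1  0  9
 7  5 15 13

After move 2 (R):
12 10  3 11
 8  2 14  6
 4  1  9  0
 7  5 15 13

After move 3 (L):
12 10  3 11
 8  2 14  6
 4  1  0  9
 7  5 15 13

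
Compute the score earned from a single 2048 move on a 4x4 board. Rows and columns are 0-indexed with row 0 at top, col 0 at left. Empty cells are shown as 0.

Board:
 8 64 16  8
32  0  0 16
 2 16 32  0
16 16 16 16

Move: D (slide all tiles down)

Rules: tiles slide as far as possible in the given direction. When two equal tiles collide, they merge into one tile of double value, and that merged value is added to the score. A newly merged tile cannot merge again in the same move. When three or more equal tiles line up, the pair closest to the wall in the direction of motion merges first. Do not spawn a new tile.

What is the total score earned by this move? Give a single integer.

Answer: 64

Derivation:
Slide down:
col 0: [8, 32, 2, 16] -> [8, 32, 2, 16]  score +0 (running 0)
col 1: [64, 0, 16, 16] -> [0, 0, 64, 32]  score +32 (running 32)
col 2: [16, 0, 32, 16] -> [0, 16, 32, 16]  score +0 (running 32)
col 3: [8, 16, 0, 16] -> [0, 0, 8, 32]  score +32 (running 64)
Board after move:
 8  0  0  0
32  0 16  0
 2 64 32  8
16 32 16 32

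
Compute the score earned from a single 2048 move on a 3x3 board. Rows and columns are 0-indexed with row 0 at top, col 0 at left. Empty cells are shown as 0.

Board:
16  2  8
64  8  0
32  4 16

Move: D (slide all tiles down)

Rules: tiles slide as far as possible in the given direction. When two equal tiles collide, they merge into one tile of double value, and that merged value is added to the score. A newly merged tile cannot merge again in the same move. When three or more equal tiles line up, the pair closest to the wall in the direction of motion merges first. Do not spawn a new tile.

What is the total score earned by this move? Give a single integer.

Answer: 0

Derivation:
Slide down:
col 0: [16, 64, 32] -> [16, 64, 32]  score +0 (running 0)
col 1: [2, 8, 4] -> [2, 8, 4]  score +0 (running 0)
col 2: [8, 0, 16] -> [0, 8, 16]  score +0 (running 0)
Board after move:
16  2  0
64  8  8
32  4 16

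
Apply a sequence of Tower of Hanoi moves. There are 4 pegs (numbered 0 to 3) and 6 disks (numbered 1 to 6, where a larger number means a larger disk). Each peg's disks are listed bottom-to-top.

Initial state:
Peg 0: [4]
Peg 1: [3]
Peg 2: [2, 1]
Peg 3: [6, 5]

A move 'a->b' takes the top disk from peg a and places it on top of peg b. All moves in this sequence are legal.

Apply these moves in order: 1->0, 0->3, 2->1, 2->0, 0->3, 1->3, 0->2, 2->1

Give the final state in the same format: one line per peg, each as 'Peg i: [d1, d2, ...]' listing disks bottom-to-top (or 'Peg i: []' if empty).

Answer: Peg 0: []
Peg 1: [4]
Peg 2: []
Peg 3: [6, 5, 3, 2, 1]

Derivation:
After move 1 (1->0):
Peg 0: [4, 3]
Peg 1: []
Peg 2: [2, 1]
Peg 3: [6, 5]

After move 2 (0->3):
Peg 0: [4]
Peg 1: []
Peg 2: [2, 1]
Peg 3: [6, 5, 3]

After move 3 (2->1):
Peg 0: [4]
Peg 1: [1]
Peg 2: [2]
Peg 3: [6, 5, 3]

After move 4 (2->0):
Peg 0: [4, 2]
Peg 1: [1]
Peg 2: []
Peg 3: [6, 5, 3]

After move 5 (0->3):
Peg 0: [4]
Peg 1: [1]
Peg 2: []
Peg 3: [6, 5, 3, 2]

After move 6 (1->3):
Peg 0: [4]
Peg 1: []
Peg 2: []
Peg 3: [6, 5, 3, 2, 1]

After move 7 (0->2):
Peg 0: []
Peg 1: []
Peg 2: [4]
Peg 3: [6, 5, 3, 2, 1]

After move 8 (2->1):
Peg 0: []
Peg 1: [4]
Peg 2: []
Peg 3: [6, 5, 3, 2, 1]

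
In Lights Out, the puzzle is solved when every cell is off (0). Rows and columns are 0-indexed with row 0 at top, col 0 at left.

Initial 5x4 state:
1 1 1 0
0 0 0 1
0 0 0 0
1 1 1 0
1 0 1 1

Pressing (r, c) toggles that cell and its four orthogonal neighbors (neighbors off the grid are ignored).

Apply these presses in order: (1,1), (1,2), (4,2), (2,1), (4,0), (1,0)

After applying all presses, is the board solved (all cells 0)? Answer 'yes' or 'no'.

After press 1 at (1,1):
1 0 1 0
1 1 1 1
0 1 0 0
1 1 1 0
1 0 1 1

After press 2 at (1,2):
1 0 0 0
1 0 0 0
0 1 1 0
1 1 1 0
1 0 1 1

After press 3 at (4,2):
1 0 0 0
1 0 0 0
0 1 1 0
1 1 0 0
1 1 0 0

After press 4 at (2,1):
1 0 0 0
1 1 0 0
1 0 0 0
1 0 0 0
1 1 0 0

After press 5 at (4,0):
1 0 0 0
1 1 0 0
1 0 0 0
0 0 0 0
0 0 0 0

After press 6 at (1,0):
0 0 0 0
0 0 0 0
0 0 0 0
0 0 0 0
0 0 0 0

Lights still on: 0

Answer: yes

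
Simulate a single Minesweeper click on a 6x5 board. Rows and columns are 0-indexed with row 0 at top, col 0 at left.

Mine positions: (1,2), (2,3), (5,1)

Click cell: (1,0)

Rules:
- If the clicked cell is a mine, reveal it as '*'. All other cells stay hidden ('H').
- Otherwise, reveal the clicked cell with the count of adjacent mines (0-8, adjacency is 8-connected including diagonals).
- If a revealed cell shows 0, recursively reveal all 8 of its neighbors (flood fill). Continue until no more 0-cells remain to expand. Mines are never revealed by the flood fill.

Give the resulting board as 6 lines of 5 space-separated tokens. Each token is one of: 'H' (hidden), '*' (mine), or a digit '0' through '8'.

0 1 H H H
0 1 H H H
0 1 2 H H
0 0 1 H H
1 1 1 H H
H H H H H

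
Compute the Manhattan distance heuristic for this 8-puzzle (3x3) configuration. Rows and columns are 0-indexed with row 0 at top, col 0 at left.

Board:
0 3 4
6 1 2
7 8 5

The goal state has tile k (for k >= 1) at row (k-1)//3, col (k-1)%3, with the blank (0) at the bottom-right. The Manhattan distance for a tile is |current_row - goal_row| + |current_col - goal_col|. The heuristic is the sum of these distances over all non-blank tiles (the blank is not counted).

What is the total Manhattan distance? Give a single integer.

Answer: 12

Derivation:
Tile 3: at (0,1), goal (0,2), distance |0-0|+|1-2| = 1
Tile 4: at (0,2), goal (1,0), distance |0-1|+|2-0| = 3
Tile 6: at (1,0), goal (1,2), distance |1-1|+|0-2| = 2
Tile 1: at (1,1), goal (0,0), distance |1-0|+|1-0| = 2
Tile 2: at (1,2), goal (0,1), distance |1-0|+|2-1| = 2
Tile 7: at (2,0), goal (2,0), distance |2-2|+|0-0| = 0
Tile 8: at (2,1), goal (2,1), distance |2-2|+|1-1| = 0
Tile 5: at (2,2), goal (1,1), distance |2-1|+|2-1| = 2
Sum: 1 + 3 + 2 + 2 + 2 + 0 + 0 + 2 = 12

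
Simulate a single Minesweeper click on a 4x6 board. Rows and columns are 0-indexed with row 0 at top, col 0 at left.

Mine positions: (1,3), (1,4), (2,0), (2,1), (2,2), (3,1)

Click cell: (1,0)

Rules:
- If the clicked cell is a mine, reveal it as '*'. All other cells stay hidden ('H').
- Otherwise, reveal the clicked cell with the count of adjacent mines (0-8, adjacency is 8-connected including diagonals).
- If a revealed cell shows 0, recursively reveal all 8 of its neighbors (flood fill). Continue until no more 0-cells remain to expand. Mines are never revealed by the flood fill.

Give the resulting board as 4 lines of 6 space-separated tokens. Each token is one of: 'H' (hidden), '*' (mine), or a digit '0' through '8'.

H H H H H H
2 H H H H H
H H H H H H
H H H H H H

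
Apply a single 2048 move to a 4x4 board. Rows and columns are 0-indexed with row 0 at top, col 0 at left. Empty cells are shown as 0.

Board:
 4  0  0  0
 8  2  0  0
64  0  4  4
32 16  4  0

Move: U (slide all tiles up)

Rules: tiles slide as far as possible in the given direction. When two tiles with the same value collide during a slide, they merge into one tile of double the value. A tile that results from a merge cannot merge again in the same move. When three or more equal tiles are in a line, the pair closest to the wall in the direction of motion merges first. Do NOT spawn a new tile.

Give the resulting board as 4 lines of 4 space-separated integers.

Slide up:
col 0: [4, 8, 64, 32] -> [4, 8, 64, 32]
col 1: [0, 2, 0, 16] -> [2, 16, 0, 0]
col 2: [0, 0, 4, 4] -> [8, 0, 0, 0]
col 3: [0, 0, 4, 0] -> [4, 0, 0, 0]

Answer:  4  2  8  4
 8 16  0  0
64  0  0  0
32  0  0  0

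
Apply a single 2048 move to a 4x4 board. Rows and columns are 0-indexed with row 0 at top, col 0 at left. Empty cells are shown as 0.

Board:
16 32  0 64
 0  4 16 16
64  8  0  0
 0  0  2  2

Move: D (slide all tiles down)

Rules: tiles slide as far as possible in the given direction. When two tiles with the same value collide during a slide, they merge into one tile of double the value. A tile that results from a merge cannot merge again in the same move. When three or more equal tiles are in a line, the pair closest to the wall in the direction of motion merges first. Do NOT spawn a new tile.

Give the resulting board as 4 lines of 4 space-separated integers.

Slide down:
col 0: [16, 0, 64, 0] -> [0, 0, 16, 64]
col 1: [32, 4, 8, 0] -> [0, 32, 4, 8]
col 2: [0, 16, 0, 2] -> [0, 0, 16, 2]
col 3: [64, 16, 0, 2] -> [0, 64, 16, 2]

Answer:  0  0  0  0
 0 32  0 64
16  4 16 16
64  8  2  2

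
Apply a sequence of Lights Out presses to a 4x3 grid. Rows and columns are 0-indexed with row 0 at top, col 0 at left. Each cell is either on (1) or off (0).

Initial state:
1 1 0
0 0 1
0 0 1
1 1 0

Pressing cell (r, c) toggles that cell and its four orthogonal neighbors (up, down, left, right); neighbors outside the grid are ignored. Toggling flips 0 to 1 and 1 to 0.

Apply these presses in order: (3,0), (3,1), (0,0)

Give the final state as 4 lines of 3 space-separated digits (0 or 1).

Answer: 0 0 0
1 0 1
1 1 1
1 1 1

Derivation:
After press 1 at (3,0):
1 1 0
0 0 1
1 0 1
0 0 0

After press 2 at (3,1):
1 1 0
0 0 1
1 1 1
1 1 1

After press 3 at (0,0):
0 0 0
1 0 1
1 1 1
1 1 1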